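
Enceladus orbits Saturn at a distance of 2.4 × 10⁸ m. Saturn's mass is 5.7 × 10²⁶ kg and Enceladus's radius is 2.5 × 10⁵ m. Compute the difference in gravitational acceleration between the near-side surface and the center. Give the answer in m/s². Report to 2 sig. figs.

a_tidal = 2GMr/d³
        = 2 × (6.674 × 10⁻¹¹) × (5.7 × 10²⁶) × (2.5 × 10⁵) / (2.4 × 10⁸)³
        = 1.4 × 10⁻³ m/s²

1.4 × 10⁻³ m/s²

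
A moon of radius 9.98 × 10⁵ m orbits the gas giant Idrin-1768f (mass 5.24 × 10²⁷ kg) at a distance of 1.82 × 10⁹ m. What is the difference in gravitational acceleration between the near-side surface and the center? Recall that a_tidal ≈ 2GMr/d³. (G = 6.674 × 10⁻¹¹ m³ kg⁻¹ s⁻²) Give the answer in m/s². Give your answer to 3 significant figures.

Δa = 2GMr/d³
   = 2 × (6.674 × 10⁻¹¹) × (5.24 × 10²⁷) × (9.98 × 10⁵) / (1.82 × 10⁹)³
   = 1.16 × 10⁻⁴ m/s²

1.16 × 10⁻⁴ m/s²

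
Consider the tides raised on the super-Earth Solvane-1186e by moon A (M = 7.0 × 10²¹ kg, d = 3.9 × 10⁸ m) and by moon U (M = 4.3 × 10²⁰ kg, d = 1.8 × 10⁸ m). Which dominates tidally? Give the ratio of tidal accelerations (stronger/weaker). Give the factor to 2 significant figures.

Moon A, by a factor of ≈ 1.6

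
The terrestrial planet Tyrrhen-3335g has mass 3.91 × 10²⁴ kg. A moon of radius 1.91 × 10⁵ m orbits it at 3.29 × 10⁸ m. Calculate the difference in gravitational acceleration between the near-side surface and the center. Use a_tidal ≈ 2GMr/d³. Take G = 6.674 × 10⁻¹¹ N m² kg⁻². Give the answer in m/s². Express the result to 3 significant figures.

Δa = 2GMr/d³
   = 2 × (6.674 × 10⁻¹¹) × (3.91 × 10²⁴) × (1.91 × 10⁵) / (3.29 × 10⁸)³
   = 2.80 × 10⁻⁶ m/s²

2.80 × 10⁻⁶ m/s²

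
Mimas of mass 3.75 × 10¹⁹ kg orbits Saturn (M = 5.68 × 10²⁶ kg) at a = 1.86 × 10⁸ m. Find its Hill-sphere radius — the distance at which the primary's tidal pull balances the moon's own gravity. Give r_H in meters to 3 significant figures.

5.21 × 10⁵ m

r_H ≈ a (m/3M)^(1/3)
    = (1.86 × 10⁸) × (3.75 × 10¹⁹ / (3 × 5.68 × 10²⁶))^(1/3)
    = 5.21 × 10⁵ m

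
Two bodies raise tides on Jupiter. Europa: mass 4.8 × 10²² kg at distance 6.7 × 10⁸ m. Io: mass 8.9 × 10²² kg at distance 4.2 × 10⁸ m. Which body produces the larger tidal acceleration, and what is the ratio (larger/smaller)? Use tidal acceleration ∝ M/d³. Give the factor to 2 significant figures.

Io, by a factor of ≈ 7.5

Compare M/d³ for the two perturbers:
Europa: (4.8 × 10²²) / (6.7 × 10⁸)³ = 1.596 × 10⁻⁴
Io: (8.9 × 10²²) / (4.2 × 10⁸)³ = 1.201 × 10⁻³
Ratio (larger/smaller) = 7.5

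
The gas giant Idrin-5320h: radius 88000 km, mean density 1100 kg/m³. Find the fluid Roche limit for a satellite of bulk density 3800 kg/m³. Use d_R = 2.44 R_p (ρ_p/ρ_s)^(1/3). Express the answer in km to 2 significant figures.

1.4 × 10⁵ km

d_R = 2.44 × 88000 km × (1100/3800)^(1/3)
    = 1.4 × 10⁵ km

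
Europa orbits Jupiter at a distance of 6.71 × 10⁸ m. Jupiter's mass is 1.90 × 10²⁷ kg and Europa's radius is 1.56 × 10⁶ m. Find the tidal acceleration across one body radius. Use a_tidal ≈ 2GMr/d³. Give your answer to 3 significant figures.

1.31 × 10⁻³ m/s²

Δa = 2GMr/d³
   = 2 × (6.674 × 10⁻¹¹) × (1.90 × 10²⁷) × (1.56 × 10⁶) / (6.71 × 10⁸)³
   = 1.31 × 10⁻³ m/s²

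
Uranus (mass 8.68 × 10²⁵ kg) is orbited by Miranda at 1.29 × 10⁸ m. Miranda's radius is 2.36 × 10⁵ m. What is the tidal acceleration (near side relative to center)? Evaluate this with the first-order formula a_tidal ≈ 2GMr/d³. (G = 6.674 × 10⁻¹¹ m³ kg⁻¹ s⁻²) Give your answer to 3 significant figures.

Δa = 2GMr/d³
   = 2 × (6.674 × 10⁻¹¹) × (8.68 × 10²⁵) × (2.36 × 10⁵) / (1.29 × 10⁸)³
   = 1.27 × 10⁻³ m/s²

1.27 × 10⁻³ m/s²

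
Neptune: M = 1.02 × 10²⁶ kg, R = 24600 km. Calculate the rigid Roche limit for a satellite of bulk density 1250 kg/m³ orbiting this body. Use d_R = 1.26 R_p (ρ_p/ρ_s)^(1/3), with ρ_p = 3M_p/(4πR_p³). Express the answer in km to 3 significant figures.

33900 km

ρ_p = 3M_p/(4πR_p³) = 3 × (1.02 × 10²⁶) / (4π × (2.46 × 10⁷ m)³) = 1640 kg/m³
d_R = 1.26 × 24600 km × (1640/1250)^(1/3)
    = 33900 km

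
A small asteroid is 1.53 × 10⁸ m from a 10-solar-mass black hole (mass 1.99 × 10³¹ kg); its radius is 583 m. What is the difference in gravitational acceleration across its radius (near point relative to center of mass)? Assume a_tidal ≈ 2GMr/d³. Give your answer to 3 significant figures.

Δa = 2GMr/d³
   = 2 × (6.674 × 10⁻¹¹) × (1.99 × 10³¹) × (583) / (1.53 × 10⁸)³
   = 4.32 × 10⁻¹ m/s²

4.32 × 10⁻¹ m/s²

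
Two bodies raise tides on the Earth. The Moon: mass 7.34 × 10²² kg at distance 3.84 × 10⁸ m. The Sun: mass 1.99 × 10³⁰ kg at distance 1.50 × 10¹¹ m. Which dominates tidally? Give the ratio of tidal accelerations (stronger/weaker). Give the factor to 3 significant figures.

Tidal stretch scales as M/d³; compute that for each body.
The Moon: (7.34 × 10²²) / (3.84 × 10⁸)³ = 1.296 × 10⁻³
The Sun: (1.99 × 10³⁰) / (1.50 × 10¹¹)³ = 5.896 × 10⁻⁴
Ratio (larger/smaller) = 2.20

The Moon, by a factor of ≈ 2.20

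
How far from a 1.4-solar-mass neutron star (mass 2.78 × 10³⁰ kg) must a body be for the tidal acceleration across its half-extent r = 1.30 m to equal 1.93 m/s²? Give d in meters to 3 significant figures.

2GMr/d³ = a_tidal  ⇒  d = (2GMr / a_tidal)^(1/3)
d = (2 × 6.674×10⁻¹¹ × (2.78 × 10³⁰) × (1.30) / (1.93))^(1/3)
  = 6.30 × 10⁶ m

6.30 × 10⁶ m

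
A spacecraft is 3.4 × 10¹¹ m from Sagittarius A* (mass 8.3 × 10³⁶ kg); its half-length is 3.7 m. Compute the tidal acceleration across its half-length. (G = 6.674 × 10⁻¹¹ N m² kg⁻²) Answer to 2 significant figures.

The tidal stretch is the gradient of GM/d² times the body's extent r, hence the 1/d³ dependence.
Δg = 2GMr/d³
   = 2 × (6.674 × 10⁻¹¹) × (8.3 × 10³⁶) × (3.7) / (3.4 × 10¹¹)³
   = 1.0 × 10⁻⁷ m/s²

1.0 × 10⁻⁷ m/s²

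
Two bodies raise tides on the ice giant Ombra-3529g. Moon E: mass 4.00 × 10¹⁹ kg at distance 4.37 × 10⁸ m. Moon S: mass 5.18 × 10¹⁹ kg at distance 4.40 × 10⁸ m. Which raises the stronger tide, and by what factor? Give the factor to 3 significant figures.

Moon S, by a factor of ≈ 1.27

Tidal stretch scales as M/d³; compute that for each body.
Moon E: (4.00 × 10¹⁹) / (4.37 × 10⁸)³ = 4.793 × 10⁻⁷
Moon S: (5.18 × 10¹⁹) / (4.40 × 10⁸)³ = 6.081 × 10⁻⁷
Ratio (larger/smaller) = 1.27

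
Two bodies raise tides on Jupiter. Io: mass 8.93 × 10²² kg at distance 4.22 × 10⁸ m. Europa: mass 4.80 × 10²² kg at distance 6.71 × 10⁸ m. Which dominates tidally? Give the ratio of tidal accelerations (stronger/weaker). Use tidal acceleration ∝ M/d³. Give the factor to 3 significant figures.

The tide-raising term goes as M/d³ (the gradient of a 1/d² field).
Io: (8.93 × 10²²) / (4.22 × 10⁸)³ = 1.188 × 10⁻³
Europa: (4.80 × 10²²) / (6.71 × 10⁸)³ = 1.589 × 10⁻⁴
Ratio (larger/smaller) = 7.48

Io, by a factor of ≈ 7.48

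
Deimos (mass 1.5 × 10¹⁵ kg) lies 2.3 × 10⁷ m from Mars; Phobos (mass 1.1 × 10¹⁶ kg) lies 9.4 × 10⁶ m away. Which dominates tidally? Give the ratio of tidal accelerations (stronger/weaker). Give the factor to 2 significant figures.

Phobos, by a factor of ≈ 110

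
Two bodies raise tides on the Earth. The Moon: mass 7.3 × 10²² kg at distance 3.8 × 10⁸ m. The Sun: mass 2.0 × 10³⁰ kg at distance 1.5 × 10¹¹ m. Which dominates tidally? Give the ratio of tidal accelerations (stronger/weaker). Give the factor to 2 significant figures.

The Moon, by a factor of ≈ 2.2

Tidal acceleration ∝ M/d³, so compare M/d³ for each.
The Moon: (7.3 × 10²²) / (3.8 × 10⁸)³ = 1.330 × 10⁻³
The Sun: (2.0 × 10³⁰) / (1.5 × 10¹¹)³ = 5.926 × 10⁻⁴
Ratio (larger/smaller) = 2.2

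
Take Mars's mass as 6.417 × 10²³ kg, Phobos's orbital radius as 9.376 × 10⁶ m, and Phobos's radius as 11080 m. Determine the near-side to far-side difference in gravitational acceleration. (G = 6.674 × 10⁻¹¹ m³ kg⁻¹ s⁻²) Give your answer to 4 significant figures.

a_tidal = 4GMr/d³
        = 4 × (6.674 × 10⁻¹¹) × (6.417 × 10²³) × (11080) / (9.376 × 10⁶)³
        = 2.303 × 10⁻³ m/s²

2.303 × 10⁻³ m/s²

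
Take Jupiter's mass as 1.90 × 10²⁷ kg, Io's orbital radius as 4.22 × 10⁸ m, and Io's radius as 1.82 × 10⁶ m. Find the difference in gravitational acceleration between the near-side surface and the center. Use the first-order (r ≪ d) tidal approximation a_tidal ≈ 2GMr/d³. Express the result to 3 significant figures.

6.14 × 10⁻³ m/s²

Δg = 2GMr/d³
   = 2 × (6.674 × 10⁻¹¹) × (1.90 × 10²⁷) × (1.82 × 10⁶) / (4.22 × 10⁸)³
   = 6.14 × 10⁻³ m/s²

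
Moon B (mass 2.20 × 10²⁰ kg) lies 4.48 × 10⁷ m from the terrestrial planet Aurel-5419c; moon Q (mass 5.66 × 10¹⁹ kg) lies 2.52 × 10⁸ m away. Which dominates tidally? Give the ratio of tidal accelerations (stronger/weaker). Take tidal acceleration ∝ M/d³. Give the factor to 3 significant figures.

Compare M/d³ for the two perturbers:
Moon B: (2.20 × 10²⁰) / (4.48 × 10⁷)³ = 2.447 × 10⁻³
Moon Q: (5.66 × 10¹⁹) / (2.52 × 10⁸)³ = 3.537 × 10⁻⁶
Ratio (larger/smaller) = 692

Moon B, by a factor of ≈ 692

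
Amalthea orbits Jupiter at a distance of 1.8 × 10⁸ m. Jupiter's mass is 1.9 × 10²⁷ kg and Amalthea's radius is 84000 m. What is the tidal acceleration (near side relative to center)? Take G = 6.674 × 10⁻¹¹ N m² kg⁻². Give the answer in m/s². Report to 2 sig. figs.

3.7 × 10⁻³ m/s²

Δg = 2GMr/d³
   = 2 × (6.674 × 10⁻¹¹) × (1.9 × 10²⁷) × (84000) / (1.8 × 10⁸)³
   = 3.7 × 10⁻³ m/s²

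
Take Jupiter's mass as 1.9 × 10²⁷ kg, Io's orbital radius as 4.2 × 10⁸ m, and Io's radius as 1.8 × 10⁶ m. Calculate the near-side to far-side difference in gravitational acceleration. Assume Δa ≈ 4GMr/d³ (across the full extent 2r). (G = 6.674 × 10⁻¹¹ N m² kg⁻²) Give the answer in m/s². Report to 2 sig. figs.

1.2 × 10⁻² m/s²

Near-to-far spans 2r, so the tidal difference is twice the near-to-center value: 4GMr/d³.
a_tidal = 4GMr/d³
        = 4 × (6.674 × 10⁻¹¹) × (1.9 × 10²⁷) × (1.8 × 10⁶) / (4.2 × 10⁸)³
        = 1.2 × 10⁻² m/s²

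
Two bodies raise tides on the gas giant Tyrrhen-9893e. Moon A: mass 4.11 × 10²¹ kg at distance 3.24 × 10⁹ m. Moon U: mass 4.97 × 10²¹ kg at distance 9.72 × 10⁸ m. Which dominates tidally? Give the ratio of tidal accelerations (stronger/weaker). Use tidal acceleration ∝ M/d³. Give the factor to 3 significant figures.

Tidal stretch scales as M/d³; compute that for each body.
Moon A: (4.11 × 10²¹) / (3.24 × 10⁹)³ = 1.208 × 10⁻⁷
Moon U: (4.97 × 10²¹) / (9.72 × 10⁸)³ = 5.412 × 10⁻⁶
Ratio (larger/smaller) = 44.8

Moon U, by a factor of ≈ 44.8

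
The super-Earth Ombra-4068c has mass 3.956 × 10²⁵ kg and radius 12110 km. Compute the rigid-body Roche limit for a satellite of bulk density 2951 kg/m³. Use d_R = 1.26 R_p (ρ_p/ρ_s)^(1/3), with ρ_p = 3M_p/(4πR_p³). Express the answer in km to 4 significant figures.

18570 km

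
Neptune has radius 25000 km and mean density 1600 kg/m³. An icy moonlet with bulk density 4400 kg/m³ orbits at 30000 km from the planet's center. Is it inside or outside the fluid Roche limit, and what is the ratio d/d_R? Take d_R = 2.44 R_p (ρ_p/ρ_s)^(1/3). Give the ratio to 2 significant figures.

d_R = 2.44 × (25000 km) × (1600/4400)^(1/3) = 43540 km
d/d_R = (30000) / (43540) = 0.69
Since d/d_R < 1, the body is inside the Roche limit.

inside; d/d_R ≈ 0.69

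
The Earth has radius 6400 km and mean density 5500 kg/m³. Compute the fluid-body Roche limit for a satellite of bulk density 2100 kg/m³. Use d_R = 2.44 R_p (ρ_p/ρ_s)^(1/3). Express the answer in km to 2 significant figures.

22000 km

d_R = 2.44 × 6400 km × (5500/2100)^(1/3)
    = 22000 km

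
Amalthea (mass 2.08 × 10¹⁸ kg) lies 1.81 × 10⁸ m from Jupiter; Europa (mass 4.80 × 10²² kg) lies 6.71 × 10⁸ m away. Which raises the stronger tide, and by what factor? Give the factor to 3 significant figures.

Europa, by a factor of ≈ 453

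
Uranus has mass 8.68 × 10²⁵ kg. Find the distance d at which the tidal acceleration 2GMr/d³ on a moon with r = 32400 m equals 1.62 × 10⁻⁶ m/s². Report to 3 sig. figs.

6.14 × 10⁸ m

2GMr/d³ = a_tidal  ⇒  d = (2GMr / a_tidal)^(1/3)
d = (2 × 6.674×10⁻¹¹ × (8.68 × 10²⁵) × (32400) / (1.62 × 10⁻⁶))^(1/3)
  = 6.14 × 10⁸ m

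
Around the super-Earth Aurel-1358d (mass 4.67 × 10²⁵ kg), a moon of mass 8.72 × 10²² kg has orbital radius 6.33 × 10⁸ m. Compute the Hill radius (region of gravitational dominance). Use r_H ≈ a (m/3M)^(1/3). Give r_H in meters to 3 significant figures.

5.40 × 10⁷ m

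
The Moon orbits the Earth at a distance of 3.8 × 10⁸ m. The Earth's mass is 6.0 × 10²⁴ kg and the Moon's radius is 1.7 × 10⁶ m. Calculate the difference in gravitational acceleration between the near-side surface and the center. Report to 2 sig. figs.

2.5 × 10⁻⁵ m/s²

The tidal stretch is the gradient of GM/d² times the body's extent r, hence the 1/d³ dependence.
Δg = 2GMr/d³
   = 2 × (6.674 × 10⁻¹¹) × (6.0 × 10²⁴) × (1.7 × 10⁶) / (3.8 × 10⁸)³
   = 2.5 × 10⁻⁵ m/s²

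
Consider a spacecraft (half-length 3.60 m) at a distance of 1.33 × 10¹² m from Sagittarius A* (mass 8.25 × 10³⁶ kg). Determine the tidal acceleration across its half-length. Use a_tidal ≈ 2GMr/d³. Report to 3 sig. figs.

1.69 × 10⁻⁹ m/s²

a_tidal = 2GMr/d³
        = 2 × (6.674 × 10⁻¹¹) × (8.25 × 10³⁶) × (3.60) / (1.33 × 10¹²)³
        = 1.69 × 10⁻⁹ m/s²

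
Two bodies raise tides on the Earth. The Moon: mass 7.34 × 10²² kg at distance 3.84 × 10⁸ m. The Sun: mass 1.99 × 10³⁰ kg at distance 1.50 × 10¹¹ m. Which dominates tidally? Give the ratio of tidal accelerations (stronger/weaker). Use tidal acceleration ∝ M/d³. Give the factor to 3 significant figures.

The Moon, by a factor of ≈ 2.20

Tidal stretch scales as M/d³; compute that for each body.
The Moon: (7.34 × 10²²) / (3.84 × 10⁸)³ = 1.296 × 10⁻³
The Sun: (1.99 × 10³⁰) / (1.50 × 10¹¹)³ = 5.896 × 10⁻⁴
Ratio (larger/smaller) = 2.20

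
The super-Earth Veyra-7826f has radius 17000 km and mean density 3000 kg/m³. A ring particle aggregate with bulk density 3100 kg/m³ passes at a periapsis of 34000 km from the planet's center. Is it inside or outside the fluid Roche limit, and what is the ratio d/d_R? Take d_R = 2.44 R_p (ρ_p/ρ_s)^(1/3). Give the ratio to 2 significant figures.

d_R = 2.44 × (17000 km) × (3000/3100)^(1/3) = 41030 km
d/d_R = (34000) / (41030) = 0.83
Since d/d_R < 1, the body is inside the Roche limit.

inside; d/d_R ≈ 0.83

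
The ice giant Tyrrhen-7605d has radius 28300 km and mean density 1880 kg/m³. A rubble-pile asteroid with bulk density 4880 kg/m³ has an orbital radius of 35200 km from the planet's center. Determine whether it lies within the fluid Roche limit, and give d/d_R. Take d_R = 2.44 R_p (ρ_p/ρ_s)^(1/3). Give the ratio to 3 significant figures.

d_R = 2.44 × (28300 km) × (1880/4880)^(1/3) = 50240 km
d/d_R = (35200) / (50240) = 0.701
Since d/d_R < 1, the body is inside the Roche limit.

inside; d/d_R ≈ 0.701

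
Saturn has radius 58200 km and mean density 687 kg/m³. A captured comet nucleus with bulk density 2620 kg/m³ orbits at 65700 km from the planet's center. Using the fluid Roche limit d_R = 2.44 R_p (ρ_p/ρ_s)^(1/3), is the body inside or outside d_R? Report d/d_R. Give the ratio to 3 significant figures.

inside; d/d_R ≈ 0.723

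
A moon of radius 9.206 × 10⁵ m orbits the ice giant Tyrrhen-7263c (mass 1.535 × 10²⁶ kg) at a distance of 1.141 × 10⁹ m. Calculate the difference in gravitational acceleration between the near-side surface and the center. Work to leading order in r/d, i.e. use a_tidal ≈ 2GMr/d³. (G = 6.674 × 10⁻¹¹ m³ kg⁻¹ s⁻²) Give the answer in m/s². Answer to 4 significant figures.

1.270 × 10⁻⁵ m/s²

Δa = 2GMr/d³
   = 2 × (6.674 × 10⁻¹¹) × (1.535 × 10²⁶) × (9.206 × 10⁵) / (1.141 × 10⁹)³
   = 1.270 × 10⁻⁵ m/s²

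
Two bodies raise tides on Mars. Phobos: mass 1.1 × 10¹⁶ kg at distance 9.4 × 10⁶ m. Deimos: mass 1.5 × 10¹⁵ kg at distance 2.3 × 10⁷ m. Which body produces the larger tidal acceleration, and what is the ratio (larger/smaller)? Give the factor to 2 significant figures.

Tidal acceleration ∝ M/d³, so compare M/d³ for each.
Phobos: (1.1 × 10¹⁶) / (9.4 × 10⁶)³ = 1.324 × 10⁻⁵
Deimos: (1.5 × 10¹⁵) / (2.3 × 10⁷)³ = 1.233 × 10⁻⁷
Ratio (larger/smaller) = 110

Phobos, by a factor of ≈ 110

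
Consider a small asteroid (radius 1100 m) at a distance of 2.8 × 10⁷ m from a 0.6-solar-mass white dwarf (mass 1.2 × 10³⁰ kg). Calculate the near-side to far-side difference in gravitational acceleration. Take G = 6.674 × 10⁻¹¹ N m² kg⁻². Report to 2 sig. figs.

1.6 × 10¹ m/s²

a_tidal = 4GMr/d³
        = 4 × (6.674 × 10⁻¹¹) × (1.2 × 10³⁰) × (1100) / (2.8 × 10⁷)³
        = 1.6 × 10¹ m/s²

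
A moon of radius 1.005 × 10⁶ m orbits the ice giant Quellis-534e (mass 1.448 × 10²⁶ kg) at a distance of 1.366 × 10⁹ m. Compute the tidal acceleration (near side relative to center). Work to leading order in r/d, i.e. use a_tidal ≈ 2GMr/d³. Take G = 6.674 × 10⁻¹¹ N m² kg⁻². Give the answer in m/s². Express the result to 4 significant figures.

7.621 × 10⁻⁶ m/s²

Δg = 2GMr/d³
   = 2 × (6.674 × 10⁻¹¹) × (1.448 × 10²⁶) × (1.005 × 10⁶) / (1.366 × 10⁹)³
   = 7.621 × 10⁻⁶ m/s²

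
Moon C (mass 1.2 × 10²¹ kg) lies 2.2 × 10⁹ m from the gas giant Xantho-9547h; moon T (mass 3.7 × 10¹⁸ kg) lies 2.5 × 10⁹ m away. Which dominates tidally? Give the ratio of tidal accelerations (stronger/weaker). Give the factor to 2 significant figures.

The tide-raising term goes as M/d³ (the gradient of a 1/d² field).
Moon C: (1.2 × 10²¹) / (2.2 × 10⁹)³ = 1.127 × 10⁻⁷
Moon T: (3.7 × 10¹⁸) / (2.5 × 10⁹)³ = 2.368 × 10⁻¹⁰
Ratio (larger/smaller) = 480

Moon C, by a factor of ≈ 480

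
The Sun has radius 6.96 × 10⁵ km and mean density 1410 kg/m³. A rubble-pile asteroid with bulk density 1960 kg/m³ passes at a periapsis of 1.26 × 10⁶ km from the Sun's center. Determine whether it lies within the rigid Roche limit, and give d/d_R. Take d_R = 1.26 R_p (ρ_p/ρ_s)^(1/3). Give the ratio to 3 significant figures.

d_R = 1.26 × (6.96 × 10⁵ km) × (1410/1960)^(1/3) = 7.858 × 10⁵ km
d/d_R = (1.26 × 10⁶) / (7.858 × 10⁵) = 1.60
Since d/d_R > 1, the body is outside the Roche limit.

outside; d/d_R ≈ 1.60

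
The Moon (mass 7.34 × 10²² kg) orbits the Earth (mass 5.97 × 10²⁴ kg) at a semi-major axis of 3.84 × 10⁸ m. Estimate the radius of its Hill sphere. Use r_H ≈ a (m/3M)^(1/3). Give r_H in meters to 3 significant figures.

r_H ≈ a (m/3M)^(1/3)
    = (3.84 × 10⁸) × (7.34 × 10²² / (3 × 5.97 × 10²⁴))^(1/3)
    = 6.15 × 10⁷ m

6.15 × 10⁷ m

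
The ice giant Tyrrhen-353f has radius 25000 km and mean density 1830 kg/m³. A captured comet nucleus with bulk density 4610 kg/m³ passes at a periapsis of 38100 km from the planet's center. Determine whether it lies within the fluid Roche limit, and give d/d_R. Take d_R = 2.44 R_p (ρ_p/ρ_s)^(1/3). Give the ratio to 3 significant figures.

d_R = 2.44 × (25000 km) × (1830/4610)^(1/3) = 44830 km
d/d_R = (38100) / (44830) = 0.850
Since d/d_R < 1, the body is inside the Roche limit.

inside; d/d_R ≈ 0.850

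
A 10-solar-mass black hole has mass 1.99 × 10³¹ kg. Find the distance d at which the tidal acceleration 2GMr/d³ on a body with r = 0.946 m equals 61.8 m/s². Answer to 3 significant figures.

3.44 × 10⁶ m

2GMr/d³ = a_tidal  ⇒  d = (2GMr / a_tidal)^(1/3)
d = (2 × 6.674×10⁻¹¹ × (1.99 × 10³¹) × (0.946) / (61.8))^(1/3)
  = 3.44 × 10⁶ m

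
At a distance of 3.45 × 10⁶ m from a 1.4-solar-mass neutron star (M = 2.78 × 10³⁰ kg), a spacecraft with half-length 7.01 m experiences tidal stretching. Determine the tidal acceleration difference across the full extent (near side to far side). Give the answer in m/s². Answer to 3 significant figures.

Δg = 4GMr/d³
   = 4 × (6.674 × 10⁻¹¹) × (2.78 × 10³⁰) × (7.01) / (3.45 × 10⁶)³
   = 1.27 × 10² m/s²

1.27 × 10² m/s²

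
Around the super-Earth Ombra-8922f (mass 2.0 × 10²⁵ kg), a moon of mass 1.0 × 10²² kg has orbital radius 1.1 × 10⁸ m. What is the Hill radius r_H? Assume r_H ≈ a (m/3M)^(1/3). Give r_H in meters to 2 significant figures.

r_H ≈ a (m/3M)^(1/3)
    = (1.1 × 10⁸) × (1.0 × 10²² / (3 × 2.0 × 10²⁵))^(1/3)
    = 6.1 × 10⁶ m

6.1 × 10⁶ m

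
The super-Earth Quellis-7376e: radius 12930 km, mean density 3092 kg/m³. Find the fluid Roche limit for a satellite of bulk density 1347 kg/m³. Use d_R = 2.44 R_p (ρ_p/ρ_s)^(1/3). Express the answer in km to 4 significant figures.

41620 km

d_R = 2.44 × 12930 km × (3092/1347)^(1/3)
    = 41620 km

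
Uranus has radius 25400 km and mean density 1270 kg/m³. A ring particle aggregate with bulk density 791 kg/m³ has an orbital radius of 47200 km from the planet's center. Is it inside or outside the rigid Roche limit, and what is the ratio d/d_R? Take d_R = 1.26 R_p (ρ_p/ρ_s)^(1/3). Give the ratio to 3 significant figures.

d_R = 1.26 × (25400 km) × (1270/791)^(1/3) = 37480 km
d/d_R = (47200) / (37480) = 1.26
Since d/d_R > 1, the body is outside the Roche limit.

outside; d/d_R ≈ 1.26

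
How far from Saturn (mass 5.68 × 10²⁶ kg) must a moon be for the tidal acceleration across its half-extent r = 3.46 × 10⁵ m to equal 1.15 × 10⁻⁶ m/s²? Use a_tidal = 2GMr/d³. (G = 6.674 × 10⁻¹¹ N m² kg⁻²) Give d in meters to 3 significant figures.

2GMr/d³ = a_tidal  ⇒  d = (2GMr / a_tidal)^(1/3)
d = (2 × 6.674×10⁻¹¹ × (5.68 × 10²⁶) × (3.46 × 10⁵) / (1.15 × 10⁻⁶))^(1/3)
  = 2.84 × 10⁹ m

2.84 × 10⁹ m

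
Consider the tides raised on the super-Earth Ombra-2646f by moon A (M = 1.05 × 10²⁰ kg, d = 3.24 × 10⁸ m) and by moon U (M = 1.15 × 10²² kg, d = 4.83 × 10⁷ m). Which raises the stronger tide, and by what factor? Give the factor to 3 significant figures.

Moon U, by a factor of ≈ 33100

Compare M/d³ for the two perturbers:
Moon A: (1.05 × 10²⁰) / (3.24 × 10⁸)³ = 3.087 × 10⁻⁶
Moon U: (1.15 × 10²²) / (4.83 × 10⁷)³ = 1.021 × 10⁻¹
Ratio (larger/smaller) = 33100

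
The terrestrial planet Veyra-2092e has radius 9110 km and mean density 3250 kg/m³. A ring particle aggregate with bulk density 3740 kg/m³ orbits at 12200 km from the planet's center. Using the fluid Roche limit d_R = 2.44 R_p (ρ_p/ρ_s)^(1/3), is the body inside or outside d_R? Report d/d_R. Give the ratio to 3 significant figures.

inside; d/d_R ≈ 0.575

d_R = 2.44 × (9110 km) × (3250/3740)^(1/3) = 21210 km
d/d_R = (12200) / (21210) = 0.575
Since d/d_R < 1, the body is inside the Roche limit.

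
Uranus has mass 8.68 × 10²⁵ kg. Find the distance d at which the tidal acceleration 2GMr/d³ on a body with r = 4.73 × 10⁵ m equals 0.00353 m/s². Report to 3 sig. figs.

1.16 × 10⁸ m

2GMr/d³ = a_tidal  ⇒  d = (2GMr / a_tidal)^(1/3)
d = (2 × 6.674×10⁻¹¹ × (8.68 × 10²⁵) × (4.73 × 10⁵) / (0.00353))^(1/3)
  = 1.16 × 10⁸ m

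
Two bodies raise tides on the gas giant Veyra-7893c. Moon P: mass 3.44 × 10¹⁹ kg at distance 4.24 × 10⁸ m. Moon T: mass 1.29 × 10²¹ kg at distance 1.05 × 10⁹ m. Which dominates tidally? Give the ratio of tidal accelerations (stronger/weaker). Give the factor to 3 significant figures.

Tidal stretch scales as M/d³; compute that for each body.
Moon P: (3.44 × 10¹⁹) / (4.24 × 10⁸)³ = 4.513 × 10⁻⁷
Moon T: (1.29 × 10²¹) / (1.05 × 10⁹)³ = 1.114 × 10⁻⁶
Ratio (larger/smaller) = 2.47

Moon T, by a factor of ≈ 2.47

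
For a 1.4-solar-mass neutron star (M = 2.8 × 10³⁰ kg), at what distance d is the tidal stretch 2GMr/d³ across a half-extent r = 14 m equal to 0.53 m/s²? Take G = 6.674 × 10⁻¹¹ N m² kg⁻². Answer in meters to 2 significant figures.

2.1 × 10⁷ m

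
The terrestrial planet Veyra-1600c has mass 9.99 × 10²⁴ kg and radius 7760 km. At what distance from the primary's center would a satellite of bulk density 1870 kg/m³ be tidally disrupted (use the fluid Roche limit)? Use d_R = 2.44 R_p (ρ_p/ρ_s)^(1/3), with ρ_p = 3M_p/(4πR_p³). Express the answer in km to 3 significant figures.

26500 km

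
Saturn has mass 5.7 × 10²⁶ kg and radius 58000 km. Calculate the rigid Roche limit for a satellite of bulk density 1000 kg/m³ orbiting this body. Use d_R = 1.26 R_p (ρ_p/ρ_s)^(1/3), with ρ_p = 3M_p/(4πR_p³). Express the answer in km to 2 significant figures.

ρ_p = 3M_p/(4πR_p³) = 3 × (5.7 × 10²⁶) / (4π × (5.8 × 10⁷ m)³) = 700 kg/m³
d_R = 1.26 × 58000 km × (700/1000)^(1/3)
    = 65000 km

65000 km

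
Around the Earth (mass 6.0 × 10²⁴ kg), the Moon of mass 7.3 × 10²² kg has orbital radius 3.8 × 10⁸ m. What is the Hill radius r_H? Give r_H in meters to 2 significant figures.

r_H ≈ a (m/3M)^(1/3)
    = (3.8 × 10⁸) × (7.3 × 10²² / (3 × 6.0 × 10²⁴))^(1/3)
    = 6.1 × 10⁷ m

6.1 × 10⁷ m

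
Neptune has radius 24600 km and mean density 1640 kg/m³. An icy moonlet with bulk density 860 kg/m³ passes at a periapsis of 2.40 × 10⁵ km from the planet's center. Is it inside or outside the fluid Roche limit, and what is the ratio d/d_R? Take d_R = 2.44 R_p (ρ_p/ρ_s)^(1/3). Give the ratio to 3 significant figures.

d_R = 2.44 × (24600 km) × (1640/860)^(1/3) = 74430 km
d/d_R = (2.40 × 10⁵) / (74430) = 3.22
Since d/d_R > 1, the body is outside the Roche limit.

outside; d/d_R ≈ 3.22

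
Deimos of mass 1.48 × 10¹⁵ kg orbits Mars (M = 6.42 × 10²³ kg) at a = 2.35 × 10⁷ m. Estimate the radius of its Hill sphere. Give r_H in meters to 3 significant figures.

2.15 × 10⁴ m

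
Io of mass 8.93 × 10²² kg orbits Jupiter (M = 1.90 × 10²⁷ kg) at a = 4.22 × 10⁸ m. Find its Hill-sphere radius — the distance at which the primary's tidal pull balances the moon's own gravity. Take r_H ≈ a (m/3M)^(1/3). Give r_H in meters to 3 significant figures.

r_H ≈ a (m/3M)^(1/3)
    = (4.22 × 10⁸) × (8.93 × 10²² / (3 × 1.90 × 10²⁷))^(1/3)
    = 1.06 × 10⁷ m

1.06 × 10⁷ m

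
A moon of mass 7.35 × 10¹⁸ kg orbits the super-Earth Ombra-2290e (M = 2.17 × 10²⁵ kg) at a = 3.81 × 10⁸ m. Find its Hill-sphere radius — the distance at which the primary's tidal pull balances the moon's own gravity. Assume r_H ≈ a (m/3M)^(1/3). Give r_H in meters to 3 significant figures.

1.84 × 10⁶ m

r_H ≈ a (m/3M)^(1/3)
    = (3.81 × 10⁸) × (7.35 × 10¹⁸ / (3 × 2.17 × 10²⁵))^(1/3)
    = 1.84 × 10⁶ m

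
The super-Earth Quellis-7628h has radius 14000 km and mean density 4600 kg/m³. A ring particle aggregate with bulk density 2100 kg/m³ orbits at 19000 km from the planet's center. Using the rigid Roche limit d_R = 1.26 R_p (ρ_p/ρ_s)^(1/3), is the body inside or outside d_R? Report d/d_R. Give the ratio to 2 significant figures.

inside; d/d_R ≈ 0.83

d_R = 1.26 × (14000 km) × (4600/2100)^(1/3) = 22910 km
d/d_R = (19000) / (22910) = 0.83
Since d/d_R < 1, the body is inside the Roche limit.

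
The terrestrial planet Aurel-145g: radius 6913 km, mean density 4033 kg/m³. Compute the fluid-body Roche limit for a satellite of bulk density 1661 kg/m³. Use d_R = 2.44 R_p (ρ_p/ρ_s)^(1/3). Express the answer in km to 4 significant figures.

d_R = 2.44 × 6913 km × (4033/1661)^(1/3)
    = 22670 km

22670 km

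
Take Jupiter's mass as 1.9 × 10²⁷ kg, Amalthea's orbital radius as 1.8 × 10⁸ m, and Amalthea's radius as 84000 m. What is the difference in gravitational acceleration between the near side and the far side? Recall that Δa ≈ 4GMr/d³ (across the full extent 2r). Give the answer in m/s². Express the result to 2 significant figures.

7.3 × 10⁻³ m/s²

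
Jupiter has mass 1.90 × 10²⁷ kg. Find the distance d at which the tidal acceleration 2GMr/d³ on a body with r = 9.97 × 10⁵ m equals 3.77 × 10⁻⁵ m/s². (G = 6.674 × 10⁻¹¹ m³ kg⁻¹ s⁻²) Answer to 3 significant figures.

2GMr/d³ = a_tidal  ⇒  d = (2GMr / a_tidal)^(1/3)
d = (2 × 6.674×10⁻¹¹ × (1.90 × 10²⁷) × (9.97 × 10⁵) / (3.77 × 10⁻⁵))^(1/3)
  = 1.89 × 10⁹ m

1.89 × 10⁹ m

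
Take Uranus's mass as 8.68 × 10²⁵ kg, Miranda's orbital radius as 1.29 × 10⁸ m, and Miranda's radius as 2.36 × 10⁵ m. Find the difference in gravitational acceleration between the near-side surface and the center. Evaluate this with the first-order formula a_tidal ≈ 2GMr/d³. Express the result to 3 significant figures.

Δg = 2GMr/d³
   = 2 × (6.674 × 10⁻¹¹) × (8.68 × 10²⁵) × (2.36 × 10⁵) / (1.29 × 10⁸)³
   = 1.27 × 10⁻³ m/s²

1.27 × 10⁻³ m/s²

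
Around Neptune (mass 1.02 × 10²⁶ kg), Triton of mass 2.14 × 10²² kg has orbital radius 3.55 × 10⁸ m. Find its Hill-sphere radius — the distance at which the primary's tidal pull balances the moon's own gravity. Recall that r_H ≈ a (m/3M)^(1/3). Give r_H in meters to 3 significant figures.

r_H ≈ a (m/3M)^(1/3)
    = (3.55 × 10⁸) × (2.14 × 10²² / (3 × 1.02 × 10²⁶))^(1/3)
    = 1.46 × 10⁷ m

1.46 × 10⁷ m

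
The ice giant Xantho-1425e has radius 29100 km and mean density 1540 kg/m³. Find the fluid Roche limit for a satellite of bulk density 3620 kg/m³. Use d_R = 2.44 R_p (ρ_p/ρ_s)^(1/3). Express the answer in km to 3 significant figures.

d_R = 2.44 × 29100 km × (1540/3620)^(1/3)
    = 53400 km

53400 km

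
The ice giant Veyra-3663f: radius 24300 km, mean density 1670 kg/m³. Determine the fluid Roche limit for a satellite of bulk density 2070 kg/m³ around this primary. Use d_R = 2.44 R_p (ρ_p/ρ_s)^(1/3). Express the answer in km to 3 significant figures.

d_R = 2.44 × 24300 km × (1670/2070)^(1/3)
    = 55200 km

55200 km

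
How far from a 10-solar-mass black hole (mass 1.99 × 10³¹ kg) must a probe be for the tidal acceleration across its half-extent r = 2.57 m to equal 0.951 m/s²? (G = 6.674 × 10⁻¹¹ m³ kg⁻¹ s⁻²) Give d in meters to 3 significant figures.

2GMr/d³ = a_tidal  ⇒  d = (2GMr / a_tidal)^(1/3)
d = (2 × 6.674×10⁻¹¹ × (1.99 × 10³¹) × (2.57) / (0.951))^(1/3)
  = 1.93 × 10⁷ m

1.93 × 10⁷ m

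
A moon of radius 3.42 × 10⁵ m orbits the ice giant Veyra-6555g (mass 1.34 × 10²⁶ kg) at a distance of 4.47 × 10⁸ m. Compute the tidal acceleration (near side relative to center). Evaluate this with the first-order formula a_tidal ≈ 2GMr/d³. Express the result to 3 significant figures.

a_tidal = 2GMr/d³
        = 2 × (6.674 × 10⁻¹¹) × (1.34 × 10²⁶) × (3.42 × 10⁵) / (4.47 × 10⁸)³
        = 6.85 × 10⁻⁵ m/s²

6.85 × 10⁻⁵ m/s²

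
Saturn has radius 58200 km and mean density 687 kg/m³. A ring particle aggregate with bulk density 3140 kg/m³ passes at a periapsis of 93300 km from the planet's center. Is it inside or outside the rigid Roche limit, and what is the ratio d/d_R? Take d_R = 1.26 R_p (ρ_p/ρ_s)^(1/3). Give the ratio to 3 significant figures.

outside; d/d_R ≈ 2.11

d_R = 1.26 × (58200 km) × (687/3140)^(1/3) = 44190 km
d/d_R = (93300) / (44190) = 2.11
Since d/d_R > 1, the body is outside the Roche limit.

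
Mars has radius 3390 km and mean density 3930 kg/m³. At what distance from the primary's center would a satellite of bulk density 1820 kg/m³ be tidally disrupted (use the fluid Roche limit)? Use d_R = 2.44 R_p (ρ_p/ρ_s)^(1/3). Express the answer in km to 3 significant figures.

d_R = 2.44 × 3390 km × (3930/1820)^(1/3)
    = 10700 km

10700 km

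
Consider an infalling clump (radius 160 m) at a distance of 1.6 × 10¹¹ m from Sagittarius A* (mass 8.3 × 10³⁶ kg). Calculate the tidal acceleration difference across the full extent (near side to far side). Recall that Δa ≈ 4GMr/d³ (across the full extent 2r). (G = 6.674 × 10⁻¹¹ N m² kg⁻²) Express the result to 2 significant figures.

Δg = 4GMr/d³
   = 4 × (6.674 × 10⁻¹¹) × (8.3 × 10³⁶) × (160) / (1.6 × 10¹¹)³
   = 8.7 × 10⁻⁵ m/s²

8.7 × 10⁻⁵ m/s²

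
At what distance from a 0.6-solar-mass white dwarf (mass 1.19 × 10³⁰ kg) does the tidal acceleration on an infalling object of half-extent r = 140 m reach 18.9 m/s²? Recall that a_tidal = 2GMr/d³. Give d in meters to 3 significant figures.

2GMr/d³ = a_tidal  ⇒  d = (2GMr / a_tidal)^(1/3)
d = (2 × 6.674×10⁻¹¹ × (1.19 × 10³⁰) × (140) / (18.9))^(1/3)
  = 1.06 × 10⁷ m

1.06 × 10⁷ m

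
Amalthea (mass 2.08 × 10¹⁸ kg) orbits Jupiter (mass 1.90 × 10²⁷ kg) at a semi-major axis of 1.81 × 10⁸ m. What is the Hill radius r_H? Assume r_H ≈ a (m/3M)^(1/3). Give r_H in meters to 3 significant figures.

r_H ≈ a (m/3M)^(1/3)
    = (1.81 × 10⁸) × (2.08 × 10¹⁸ / (3 × 1.90 × 10²⁷))^(1/3)
    = 1.29 × 10⁵ m

1.29 × 10⁵ m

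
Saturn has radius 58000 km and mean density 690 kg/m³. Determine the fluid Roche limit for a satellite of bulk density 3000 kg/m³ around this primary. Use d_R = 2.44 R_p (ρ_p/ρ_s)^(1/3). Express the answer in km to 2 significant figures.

d_R = 2.44 × 58000 km × (690/3000)^(1/3)
    = 87000 km

87000 km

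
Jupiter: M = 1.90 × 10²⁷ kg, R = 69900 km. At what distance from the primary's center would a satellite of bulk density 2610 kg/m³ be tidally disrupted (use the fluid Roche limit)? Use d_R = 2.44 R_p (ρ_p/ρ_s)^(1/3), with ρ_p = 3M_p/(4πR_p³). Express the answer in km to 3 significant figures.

1.36 × 10⁵ km

ρ_p = 3M_p/(4πR_p³) = 3 × (1.90 × 10²⁷) / (4π × (6.99 × 10⁷ m)³) = 1330 kg/m³
d_R = 2.44 × 69900 km × (1330/2610)^(1/3)
    = 1.36 × 10⁵ km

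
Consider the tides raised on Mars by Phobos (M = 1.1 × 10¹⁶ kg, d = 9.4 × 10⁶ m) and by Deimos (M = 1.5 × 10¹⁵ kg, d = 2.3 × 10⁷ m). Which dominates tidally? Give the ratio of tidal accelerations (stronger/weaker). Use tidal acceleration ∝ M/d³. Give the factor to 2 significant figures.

Tidal stretch scales as M/d³; compute that for each body.
Phobos: (1.1 × 10¹⁶) / (9.4 × 10⁶)³ = 1.324 × 10⁻⁵
Deimos: (1.5 × 10¹⁵) / (2.3 × 10⁷)³ = 1.233 × 10⁻⁷
Ratio (larger/smaller) = 110

Phobos, by a factor of ≈ 110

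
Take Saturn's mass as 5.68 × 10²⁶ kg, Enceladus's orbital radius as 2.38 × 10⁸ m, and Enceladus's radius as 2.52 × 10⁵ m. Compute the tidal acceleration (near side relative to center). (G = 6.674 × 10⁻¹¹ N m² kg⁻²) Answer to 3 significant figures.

1.42 × 10⁻³ m/s²

Δg = 2GMr/d³
   = 2 × (6.674 × 10⁻¹¹) × (5.68 × 10²⁶) × (2.52 × 10⁵) / (2.38 × 10⁸)³
   = 1.42 × 10⁻³ m/s²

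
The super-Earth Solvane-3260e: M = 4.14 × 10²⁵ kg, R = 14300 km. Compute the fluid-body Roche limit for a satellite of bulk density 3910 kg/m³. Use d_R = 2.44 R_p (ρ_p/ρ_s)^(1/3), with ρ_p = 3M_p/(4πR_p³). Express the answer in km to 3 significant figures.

ρ_p = 3M_p/(4πR_p³) = 3 × (4.14 × 10²⁵) / (4π × (1.43 × 10⁷ m)³) = 3380 kg/m³
d_R = 2.44 × 14300 km × (3380/3910)^(1/3)
    = 33200 km

33200 km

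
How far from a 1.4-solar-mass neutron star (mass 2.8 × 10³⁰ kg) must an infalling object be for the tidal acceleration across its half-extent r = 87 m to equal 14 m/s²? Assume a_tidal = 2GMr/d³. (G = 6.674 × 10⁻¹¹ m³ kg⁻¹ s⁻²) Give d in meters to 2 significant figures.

2GMr/d³ = a_tidal  ⇒  d = (2GMr / a_tidal)^(1/3)
d = (2 × 6.674×10⁻¹¹ × (2.8 × 10³⁰) × (87) / (14))^(1/3)
  = 1.3 × 10⁷ m

1.3 × 10⁷ m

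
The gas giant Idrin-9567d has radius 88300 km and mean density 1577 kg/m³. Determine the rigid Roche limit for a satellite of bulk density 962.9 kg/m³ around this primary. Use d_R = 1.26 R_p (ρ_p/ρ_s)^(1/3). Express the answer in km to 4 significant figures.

1.311 × 10⁵ km

d_R = 1.26 × 88300 km × (1577/962.9)^(1/3)
    = 1.311 × 10⁵ km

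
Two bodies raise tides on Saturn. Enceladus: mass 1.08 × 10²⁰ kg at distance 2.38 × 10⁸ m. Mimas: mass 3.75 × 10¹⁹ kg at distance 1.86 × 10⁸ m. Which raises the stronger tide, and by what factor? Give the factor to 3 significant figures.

Enceladus, by a factor of ≈ 1.37

Tidal stretch scales as M/d³; compute that for each body.
Enceladus: (1.08 × 10²⁰) / (2.38 × 10⁸)³ = 8.011 × 10⁻⁶
Mimas: (3.75 × 10¹⁹) / (1.86 × 10⁸)³ = 5.828 × 10⁻⁶
Ratio (larger/smaller) = 1.37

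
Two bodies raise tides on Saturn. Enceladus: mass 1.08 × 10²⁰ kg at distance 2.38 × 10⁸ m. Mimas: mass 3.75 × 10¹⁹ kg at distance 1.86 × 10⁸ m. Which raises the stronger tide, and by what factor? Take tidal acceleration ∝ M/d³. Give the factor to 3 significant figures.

Enceladus, by a factor of ≈ 1.37

Tidal stretch scales as M/d³; compute that for each body.
Enceladus: (1.08 × 10²⁰) / (2.38 × 10⁸)³ = 8.011 × 10⁻⁶
Mimas: (3.75 × 10¹⁹) / (1.86 × 10⁸)³ = 5.828 × 10⁻⁶
Ratio (larger/smaller) = 1.37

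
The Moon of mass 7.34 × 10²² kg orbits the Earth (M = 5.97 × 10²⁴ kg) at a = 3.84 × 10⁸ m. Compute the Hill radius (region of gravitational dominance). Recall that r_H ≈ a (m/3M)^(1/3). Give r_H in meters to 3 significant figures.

r_H ≈ a (m/3M)^(1/3)
    = (3.84 × 10⁸) × (7.34 × 10²² / (3 × 5.97 × 10²⁴))^(1/3)
    = 6.15 × 10⁷ m

6.15 × 10⁷ m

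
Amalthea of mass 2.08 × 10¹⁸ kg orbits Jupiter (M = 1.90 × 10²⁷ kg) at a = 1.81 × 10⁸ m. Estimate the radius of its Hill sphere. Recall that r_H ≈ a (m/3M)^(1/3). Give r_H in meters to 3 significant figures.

r_H ≈ a (m/3M)^(1/3)
    = (1.81 × 10⁸) × (2.08 × 10¹⁸ / (3 × 1.90 × 10²⁷))^(1/3)
    = 1.29 × 10⁵ m

1.29 × 10⁵ m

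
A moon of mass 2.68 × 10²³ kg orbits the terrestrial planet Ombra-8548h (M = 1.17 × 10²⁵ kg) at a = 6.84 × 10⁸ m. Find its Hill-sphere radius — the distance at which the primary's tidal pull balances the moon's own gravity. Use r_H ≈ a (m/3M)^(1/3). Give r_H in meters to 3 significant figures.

r_H ≈ a (m/3M)^(1/3)
    = (6.84 × 10⁸) × (2.68 × 10²³ / (3 × 1.17 × 10²⁵))^(1/3)
    = 1.35 × 10⁸ m

1.35 × 10⁸ m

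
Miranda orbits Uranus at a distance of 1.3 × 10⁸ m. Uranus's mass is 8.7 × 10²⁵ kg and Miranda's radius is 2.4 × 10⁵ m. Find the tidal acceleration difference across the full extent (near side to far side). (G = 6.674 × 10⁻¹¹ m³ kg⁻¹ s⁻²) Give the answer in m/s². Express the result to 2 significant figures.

2.5 × 10⁻³ m/s²

Δa = 4GMr/d³
   = 4 × (6.674 × 10⁻¹¹) × (8.7 × 10²⁵) × (2.4 × 10⁵) / (1.3 × 10⁸)³
   = 2.5 × 10⁻³ m/s²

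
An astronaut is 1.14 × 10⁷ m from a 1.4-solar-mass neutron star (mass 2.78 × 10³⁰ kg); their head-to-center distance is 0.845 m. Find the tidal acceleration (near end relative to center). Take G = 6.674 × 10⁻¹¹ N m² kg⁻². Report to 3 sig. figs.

a_tidal = 2GMr/d³
        = 2 × (6.674 × 10⁻¹¹) × (2.78 × 10³⁰) × (0.845) / (1.14 × 10⁷)³
        = 2.12 × 10⁻¹ m/s²

2.12 × 10⁻¹ m/s²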